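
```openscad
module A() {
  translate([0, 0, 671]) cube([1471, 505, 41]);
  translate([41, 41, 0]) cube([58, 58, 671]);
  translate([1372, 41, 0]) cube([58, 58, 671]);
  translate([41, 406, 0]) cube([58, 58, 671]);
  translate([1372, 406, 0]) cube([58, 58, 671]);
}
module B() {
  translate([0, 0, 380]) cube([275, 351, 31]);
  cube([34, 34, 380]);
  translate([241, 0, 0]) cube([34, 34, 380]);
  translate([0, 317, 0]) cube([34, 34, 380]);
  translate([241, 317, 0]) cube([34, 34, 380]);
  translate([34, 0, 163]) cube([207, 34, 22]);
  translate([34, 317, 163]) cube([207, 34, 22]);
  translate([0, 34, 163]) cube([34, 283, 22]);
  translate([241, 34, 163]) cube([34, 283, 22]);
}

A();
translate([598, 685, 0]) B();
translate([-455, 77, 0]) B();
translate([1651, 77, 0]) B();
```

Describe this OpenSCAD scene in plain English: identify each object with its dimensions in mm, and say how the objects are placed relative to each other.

A is a rectangular dining table. The top is 1471×505×41 mm with its upper surface at z = 712 mm. It stands on four 58×58 mm square legs, each inset 41 mm from the nearest pair of top edges, running from the floor to the underside of the top.

B is a four-legged stool. The seat is 275×351 mm, 31 mm thick, top at z = 411 mm. It stands on four square legs, each 34×34 mm in cross-section, from z = 0 to the seat underside, each flush with a corner of the seat. Four stretchers, 34 mm wide and 22 mm tall, connect adjacent legs with their undersides at z = 163 mm, each running between the inner faces of the legs it joins and aligned with the legs' outer faces on the other axis.

Three stools sit around the table at the +y, −x, +x sides.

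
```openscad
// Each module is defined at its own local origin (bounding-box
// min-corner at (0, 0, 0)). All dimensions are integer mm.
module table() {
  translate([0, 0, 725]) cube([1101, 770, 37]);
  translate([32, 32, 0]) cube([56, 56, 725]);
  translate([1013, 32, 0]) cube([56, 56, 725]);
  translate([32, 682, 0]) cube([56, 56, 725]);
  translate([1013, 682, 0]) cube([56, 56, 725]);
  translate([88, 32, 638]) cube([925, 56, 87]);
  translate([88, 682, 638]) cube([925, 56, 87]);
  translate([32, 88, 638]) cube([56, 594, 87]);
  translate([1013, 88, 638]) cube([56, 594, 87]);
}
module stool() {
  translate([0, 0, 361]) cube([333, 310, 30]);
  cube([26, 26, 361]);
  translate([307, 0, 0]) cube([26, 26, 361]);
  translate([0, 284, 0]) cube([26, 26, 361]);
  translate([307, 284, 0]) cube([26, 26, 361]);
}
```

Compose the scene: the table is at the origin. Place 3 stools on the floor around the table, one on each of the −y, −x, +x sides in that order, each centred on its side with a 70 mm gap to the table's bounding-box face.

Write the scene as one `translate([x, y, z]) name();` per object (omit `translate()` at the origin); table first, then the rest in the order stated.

table();
translate([384, -380, 0]) stool();
translate([-403, 230, 0]) stool();
translate([1171, 230, 0]) stool();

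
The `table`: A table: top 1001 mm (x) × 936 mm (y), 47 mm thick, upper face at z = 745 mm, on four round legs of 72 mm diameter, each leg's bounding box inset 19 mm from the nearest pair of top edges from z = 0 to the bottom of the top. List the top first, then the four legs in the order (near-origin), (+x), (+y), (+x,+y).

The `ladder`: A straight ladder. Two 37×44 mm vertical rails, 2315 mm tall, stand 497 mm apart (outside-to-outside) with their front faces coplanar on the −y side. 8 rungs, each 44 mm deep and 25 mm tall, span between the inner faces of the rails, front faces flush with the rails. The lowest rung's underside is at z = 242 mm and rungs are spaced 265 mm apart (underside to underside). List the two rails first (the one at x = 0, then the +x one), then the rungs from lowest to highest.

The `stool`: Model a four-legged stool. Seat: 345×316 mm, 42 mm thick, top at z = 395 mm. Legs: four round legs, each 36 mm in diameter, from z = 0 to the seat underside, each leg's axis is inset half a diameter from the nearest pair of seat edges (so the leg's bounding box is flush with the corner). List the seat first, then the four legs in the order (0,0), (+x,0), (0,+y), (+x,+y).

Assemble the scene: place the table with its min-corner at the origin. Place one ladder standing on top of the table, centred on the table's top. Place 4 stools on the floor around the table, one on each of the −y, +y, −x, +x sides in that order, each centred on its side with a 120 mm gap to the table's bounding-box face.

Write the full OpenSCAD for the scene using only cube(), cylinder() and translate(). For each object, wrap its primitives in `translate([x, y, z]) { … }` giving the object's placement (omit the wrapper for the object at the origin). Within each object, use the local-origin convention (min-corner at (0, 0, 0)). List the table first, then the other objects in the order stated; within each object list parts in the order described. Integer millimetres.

translate([0, 0, 698]) cube([1001, 936, 47]);
translate([55, 55, 0]) cylinder(h = 698, r = 36);
translate([946, 55, 0]) cylinder(h = 698, r = 36);
translate([55, 881, 0]) cylinder(h = 698, r = 36);
translate([946, 881, 0]) cylinder(h = 698, r = 36);
translate([252, 446, 745]) {
  cube([37, 44, 2315]);
  translate([460, 0, 0]) cube([37, 44, 2315]);
  translate([37, 0, 242]) cube([423, 44, 25]);
  translate([37, 0, 507]) cube([423, 44, 25]);
  translate([37, 0, 772]) cube([423, 44, 25]);
  translate([37, 0, 1037]) cube([423, 44, 25]);
  translate([37, 0, 1302]) cube([423, 44, 25]);
  translate([37, 0, 1567]) cube([423, 44, 25]);
  translate([37, 0, 1832]) cube([423, 44, 25]);
  translate([37, 0, 2097]) cube([423, 44, 25]);
}
translate([328, -436, 0]) {
  translate([0, 0, 353]) cube([345, 316, 42]);
  translate([18, 18, 0]) cylinder(h = 353, r = 18);
  translate([327, 18, 0]) cylinder(h = 353, r = 18);
  translate([18, 298, 0]) cylinder(h = 353, r = 18);
  translate([327, 298, 0]) cylinder(h = 353, r = 18);
}
translate([328, 1056, 0]) {
  translate([0, 0, 353]) cube([345, 316, 42]);
  translate([18, 18, 0]) cylinder(h = 353, r = 18);
  translate([327, 18, 0]) cylinder(h = 353, r = 18);
  translate([18, 298, 0]) cylinder(h = 353, r = 18);
  translate([327, 298, 0]) cylinder(h = 353, r = 18);
}
translate([-465, 310, 0]) {
  translate([0, 0, 353]) cube([345, 316, 42]);
  translate([18, 18, 0]) cylinder(h = 353, r = 18);
  translate([327, 18, 0]) cylinder(h = 353, r = 18);
  translate([18, 298, 0]) cylinder(h = 353, r = 18);
  translate([327, 298, 0]) cylinder(h = 353, r = 18);
}
translate([1121, 310, 0]) {
  translate([0, 0, 353]) cube([345, 316, 42]);
  translate([18, 18, 0]) cylinder(h = 353, r = 18);
  translate([327, 18, 0]) cylinder(h = 353, r = 18);
  translate([18, 298, 0]) cylinder(h = 353, r = 18);
  translate([327, 298, 0]) cylinder(h = 353, r = 18);
}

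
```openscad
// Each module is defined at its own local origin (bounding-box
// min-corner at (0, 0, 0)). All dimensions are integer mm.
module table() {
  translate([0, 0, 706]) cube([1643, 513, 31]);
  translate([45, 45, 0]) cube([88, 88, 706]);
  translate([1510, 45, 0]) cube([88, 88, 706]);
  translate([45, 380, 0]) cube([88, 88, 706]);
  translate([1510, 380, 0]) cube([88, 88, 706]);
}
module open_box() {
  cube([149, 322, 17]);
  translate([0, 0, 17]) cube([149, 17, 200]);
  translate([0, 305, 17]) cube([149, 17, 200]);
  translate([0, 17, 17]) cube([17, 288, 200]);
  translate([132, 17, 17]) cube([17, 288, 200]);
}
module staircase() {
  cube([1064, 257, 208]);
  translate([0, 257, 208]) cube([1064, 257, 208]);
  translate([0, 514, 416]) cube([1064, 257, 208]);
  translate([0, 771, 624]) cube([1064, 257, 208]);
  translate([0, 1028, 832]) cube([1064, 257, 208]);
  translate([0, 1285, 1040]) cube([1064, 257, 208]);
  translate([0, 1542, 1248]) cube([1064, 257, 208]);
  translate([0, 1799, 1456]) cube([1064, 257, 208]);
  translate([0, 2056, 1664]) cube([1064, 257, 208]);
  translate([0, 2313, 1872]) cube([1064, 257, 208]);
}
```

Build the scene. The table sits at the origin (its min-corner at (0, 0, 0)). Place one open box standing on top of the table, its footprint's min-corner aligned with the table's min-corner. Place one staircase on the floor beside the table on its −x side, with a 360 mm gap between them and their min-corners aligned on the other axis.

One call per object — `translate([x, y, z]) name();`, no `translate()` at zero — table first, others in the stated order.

table();
translate([0, 0, 737]) open_box();
translate([-1424, 0, 0]) staircase();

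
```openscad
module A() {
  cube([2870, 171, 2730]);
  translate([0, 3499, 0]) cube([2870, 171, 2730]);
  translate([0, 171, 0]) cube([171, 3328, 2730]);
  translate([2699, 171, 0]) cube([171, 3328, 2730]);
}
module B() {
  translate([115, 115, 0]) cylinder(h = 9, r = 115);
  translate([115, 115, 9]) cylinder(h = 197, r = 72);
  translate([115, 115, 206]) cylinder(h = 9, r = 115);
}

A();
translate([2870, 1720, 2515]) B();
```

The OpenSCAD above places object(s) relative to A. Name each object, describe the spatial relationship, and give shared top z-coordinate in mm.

A is a house frame. B is a spool. The spool is beside the house frame with their tops flush at z = 2730. The shared top z-coordinate is 2730 mm.

Both tops at z = 2730 mm.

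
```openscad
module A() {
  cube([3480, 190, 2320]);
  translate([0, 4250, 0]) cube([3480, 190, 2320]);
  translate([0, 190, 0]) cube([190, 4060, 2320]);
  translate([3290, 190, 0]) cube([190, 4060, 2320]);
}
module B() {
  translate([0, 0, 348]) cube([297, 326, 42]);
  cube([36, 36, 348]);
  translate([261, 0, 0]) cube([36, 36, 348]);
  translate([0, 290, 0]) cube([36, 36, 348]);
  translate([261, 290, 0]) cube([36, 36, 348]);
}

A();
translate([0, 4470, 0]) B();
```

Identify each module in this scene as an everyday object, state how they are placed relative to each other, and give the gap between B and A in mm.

A is a house frame. B is a stool. The stool is on the floor beside the house frame on its +y side. The gap between the stool and the house frame is 30 mm.

The stool's nearest face is 30 mm from the house frame's +y face.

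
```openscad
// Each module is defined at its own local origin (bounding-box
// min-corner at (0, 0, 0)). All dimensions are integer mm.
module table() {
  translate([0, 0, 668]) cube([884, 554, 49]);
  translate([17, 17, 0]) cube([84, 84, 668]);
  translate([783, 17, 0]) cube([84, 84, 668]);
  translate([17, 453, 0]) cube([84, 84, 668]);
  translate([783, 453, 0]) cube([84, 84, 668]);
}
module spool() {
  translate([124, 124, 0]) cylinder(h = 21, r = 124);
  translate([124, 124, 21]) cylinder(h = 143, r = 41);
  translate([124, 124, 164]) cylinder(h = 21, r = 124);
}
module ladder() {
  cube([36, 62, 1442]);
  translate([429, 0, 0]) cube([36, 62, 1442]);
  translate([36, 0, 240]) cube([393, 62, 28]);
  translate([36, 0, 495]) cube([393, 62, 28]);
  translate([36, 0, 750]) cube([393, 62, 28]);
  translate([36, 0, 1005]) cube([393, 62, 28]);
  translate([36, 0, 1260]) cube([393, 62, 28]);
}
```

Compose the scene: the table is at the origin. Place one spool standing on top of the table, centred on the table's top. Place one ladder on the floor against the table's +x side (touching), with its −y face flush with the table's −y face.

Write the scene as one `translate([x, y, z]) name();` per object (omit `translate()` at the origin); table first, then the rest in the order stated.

table();
translate([318, 153, 717]) spool();
translate([884, 0, 0]) ladder();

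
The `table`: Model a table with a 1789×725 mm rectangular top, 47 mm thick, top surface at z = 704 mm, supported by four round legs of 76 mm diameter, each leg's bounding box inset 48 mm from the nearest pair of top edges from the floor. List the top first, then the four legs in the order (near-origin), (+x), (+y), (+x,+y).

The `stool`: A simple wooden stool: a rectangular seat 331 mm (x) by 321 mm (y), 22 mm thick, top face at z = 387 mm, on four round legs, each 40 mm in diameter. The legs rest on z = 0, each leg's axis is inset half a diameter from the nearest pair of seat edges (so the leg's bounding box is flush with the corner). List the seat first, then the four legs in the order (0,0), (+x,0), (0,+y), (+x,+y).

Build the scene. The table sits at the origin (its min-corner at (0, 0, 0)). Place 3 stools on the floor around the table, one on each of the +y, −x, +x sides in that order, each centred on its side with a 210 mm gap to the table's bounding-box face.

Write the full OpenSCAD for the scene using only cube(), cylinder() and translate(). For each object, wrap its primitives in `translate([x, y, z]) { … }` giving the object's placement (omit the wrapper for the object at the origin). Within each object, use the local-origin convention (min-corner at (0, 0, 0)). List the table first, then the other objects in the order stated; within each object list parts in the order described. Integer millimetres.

translate([0, 0, 657]) cube([1789, 725, 47]);
translate([86, 86, 0]) cylinder(h = 657, r = 38);
translate([1703, 86, 0]) cylinder(h = 657, r = 38);
translate([86, 639, 0]) cylinder(h = 657, r = 38);
translate([1703, 639, 0]) cylinder(h = 657, r = 38);
translate([729, 935, 0]) {
  translate([0, 0, 365]) cube([331, 321, 22]);
  translate([20, 20, 0]) cylinder(h = 365, r = 20);
  translate([311, 20, 0]) cylinder(h = 365, r = 20);
  translate([20, 301, 0]) cylinder(h = 365, r = 20);
  translate([311, 301, 0]) cylinder(h = 365, r = 20);
}
translate([-541, 202, 0]) {
  translate([0, 0, 365]) cube([331, 321, 22]);
  translate([20, 20, 0]) cylinder(h = 365, r = 20);
  translate([311, 20, 0]) cylinder(h = 365, r = 20);
  translate([20, 301, 0]) cylinder(h = 365, r = 20);
  translate([311, 301, 0]) cylinder(h = 365, r = 20);
}
translate([1999, 202, 0]) {
  translate([0, 0, 365]) cube([331, 321, 22]);
  translate([20, 20, 0]) cylinder(h = 365, r = 20);
  translate([311, 20, 0]) cylinder(h = 365, r = 20);
  translate([20, 301, 0]) cylinder(h = 365, r = 20);
  translate([311, 301, 0]) cylinder(h = 365, r = 20);
}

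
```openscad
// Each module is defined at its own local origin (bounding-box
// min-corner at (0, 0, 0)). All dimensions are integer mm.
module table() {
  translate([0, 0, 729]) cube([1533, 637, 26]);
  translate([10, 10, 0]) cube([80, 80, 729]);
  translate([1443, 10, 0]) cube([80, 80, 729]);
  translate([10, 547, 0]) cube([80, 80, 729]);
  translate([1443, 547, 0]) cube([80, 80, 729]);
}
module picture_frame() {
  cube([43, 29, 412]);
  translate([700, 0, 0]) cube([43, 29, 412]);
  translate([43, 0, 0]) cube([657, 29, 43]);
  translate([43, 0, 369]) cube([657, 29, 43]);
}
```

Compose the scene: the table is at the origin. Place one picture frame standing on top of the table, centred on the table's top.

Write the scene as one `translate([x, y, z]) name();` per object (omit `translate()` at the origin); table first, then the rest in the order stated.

table();
translate([395, 304, 755]) picture_frame();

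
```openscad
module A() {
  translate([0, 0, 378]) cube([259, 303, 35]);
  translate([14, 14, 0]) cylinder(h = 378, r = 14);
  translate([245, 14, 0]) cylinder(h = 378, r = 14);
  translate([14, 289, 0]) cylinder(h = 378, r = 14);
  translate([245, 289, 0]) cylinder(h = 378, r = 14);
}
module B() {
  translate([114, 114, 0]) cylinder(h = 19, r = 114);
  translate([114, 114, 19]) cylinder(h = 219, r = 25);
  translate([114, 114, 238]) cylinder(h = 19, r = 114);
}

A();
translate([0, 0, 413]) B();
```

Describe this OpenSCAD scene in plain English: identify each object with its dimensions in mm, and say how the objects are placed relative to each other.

A is a four-legged stool. The seat is a 259×303×35 mm slab whose top surface is at z = 413 mm; four round legs, each 28 mm in diameter, run from the floor (z = 0) to the underside of the seat, each leg's axis is inset half a diameter from the nearest pair of seat edges (so the leg's bounding box is flush with the corner).

B is a spool: two coaxial disc flanges of radius 114 mm and thickness 19 mm, joined by a core cylinder of radius 25 mm and height 219 mm. The lower flange rests on z = 0 and the three cylinders share a vertical axis.

The spool is on top of the stool.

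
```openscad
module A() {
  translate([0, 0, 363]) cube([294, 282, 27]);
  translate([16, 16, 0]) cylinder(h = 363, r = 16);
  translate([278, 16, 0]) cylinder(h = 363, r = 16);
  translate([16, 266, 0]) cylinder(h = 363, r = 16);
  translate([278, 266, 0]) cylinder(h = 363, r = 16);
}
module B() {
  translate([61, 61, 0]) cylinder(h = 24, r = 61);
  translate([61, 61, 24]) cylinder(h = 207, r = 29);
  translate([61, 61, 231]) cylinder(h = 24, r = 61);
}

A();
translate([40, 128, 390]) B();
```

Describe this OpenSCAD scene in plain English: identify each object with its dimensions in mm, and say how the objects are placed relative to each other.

A is a four-legged stool. The seat is a 294×282×27 mm slab whose top surface is at z = 390 mm; four round legs, each 32 mm in diameter, run from the floor (z = 0) to the underside of the seat, each leg's axis is inset half a diameter from the nearest pair of seat edges (so the leg's bounding box is flush with the corner).

B is a spool: two coaxial disc flanges of radius 61 mm and thickness 24 mm, joined by a core cylinder of radius 29 mm and height 207 mm. The lower flange rests on z = 0 and the three cylinders share a vertical axis.

The spool is on top of the stool.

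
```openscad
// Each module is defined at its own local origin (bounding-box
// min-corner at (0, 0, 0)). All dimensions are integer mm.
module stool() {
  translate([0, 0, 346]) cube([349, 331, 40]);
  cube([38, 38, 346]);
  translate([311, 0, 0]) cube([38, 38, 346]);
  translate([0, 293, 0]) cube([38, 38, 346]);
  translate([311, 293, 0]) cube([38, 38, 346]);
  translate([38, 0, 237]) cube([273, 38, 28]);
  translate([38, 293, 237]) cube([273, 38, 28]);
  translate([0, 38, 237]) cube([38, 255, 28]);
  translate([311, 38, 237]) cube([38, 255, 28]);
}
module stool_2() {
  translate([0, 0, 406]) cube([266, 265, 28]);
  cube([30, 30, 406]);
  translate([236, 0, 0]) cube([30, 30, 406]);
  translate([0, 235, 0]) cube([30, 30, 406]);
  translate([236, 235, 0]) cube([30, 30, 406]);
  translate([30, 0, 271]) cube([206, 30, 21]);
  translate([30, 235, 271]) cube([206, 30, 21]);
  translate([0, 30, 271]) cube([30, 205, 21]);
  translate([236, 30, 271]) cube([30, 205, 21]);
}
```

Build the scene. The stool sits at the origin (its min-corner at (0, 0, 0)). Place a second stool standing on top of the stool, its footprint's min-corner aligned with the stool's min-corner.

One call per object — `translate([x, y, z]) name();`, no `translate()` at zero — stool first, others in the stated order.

stool();
translate([0, 0, 386]) stool_2();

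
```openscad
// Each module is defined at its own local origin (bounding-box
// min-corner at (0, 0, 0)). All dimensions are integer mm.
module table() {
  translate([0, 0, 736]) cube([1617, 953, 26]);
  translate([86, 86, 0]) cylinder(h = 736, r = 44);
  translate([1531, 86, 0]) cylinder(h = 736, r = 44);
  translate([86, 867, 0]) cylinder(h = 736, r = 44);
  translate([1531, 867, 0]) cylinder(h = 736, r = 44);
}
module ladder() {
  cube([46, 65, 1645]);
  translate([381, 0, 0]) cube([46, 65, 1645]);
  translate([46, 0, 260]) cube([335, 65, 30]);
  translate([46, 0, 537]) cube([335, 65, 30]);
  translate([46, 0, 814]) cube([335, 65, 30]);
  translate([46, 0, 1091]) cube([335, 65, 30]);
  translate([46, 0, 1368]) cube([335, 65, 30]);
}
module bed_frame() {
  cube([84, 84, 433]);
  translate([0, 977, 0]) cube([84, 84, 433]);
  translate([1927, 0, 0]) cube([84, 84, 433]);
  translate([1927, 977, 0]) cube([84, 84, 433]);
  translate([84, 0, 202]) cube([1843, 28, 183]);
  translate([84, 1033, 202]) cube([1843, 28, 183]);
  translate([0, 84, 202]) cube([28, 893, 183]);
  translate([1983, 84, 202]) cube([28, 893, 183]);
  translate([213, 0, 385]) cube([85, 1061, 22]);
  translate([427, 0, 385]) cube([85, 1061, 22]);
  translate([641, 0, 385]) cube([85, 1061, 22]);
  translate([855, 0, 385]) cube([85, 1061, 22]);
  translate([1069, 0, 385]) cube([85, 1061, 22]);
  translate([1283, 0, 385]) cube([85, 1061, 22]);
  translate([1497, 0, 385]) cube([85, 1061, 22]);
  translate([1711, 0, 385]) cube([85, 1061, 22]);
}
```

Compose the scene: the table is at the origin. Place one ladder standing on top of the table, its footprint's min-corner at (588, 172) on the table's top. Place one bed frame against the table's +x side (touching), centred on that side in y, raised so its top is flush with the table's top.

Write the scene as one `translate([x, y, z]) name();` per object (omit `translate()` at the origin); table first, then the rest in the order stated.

table();
translate([588, 172, 762]) ladder();
translate([1617, -54, 329]) bed_frame();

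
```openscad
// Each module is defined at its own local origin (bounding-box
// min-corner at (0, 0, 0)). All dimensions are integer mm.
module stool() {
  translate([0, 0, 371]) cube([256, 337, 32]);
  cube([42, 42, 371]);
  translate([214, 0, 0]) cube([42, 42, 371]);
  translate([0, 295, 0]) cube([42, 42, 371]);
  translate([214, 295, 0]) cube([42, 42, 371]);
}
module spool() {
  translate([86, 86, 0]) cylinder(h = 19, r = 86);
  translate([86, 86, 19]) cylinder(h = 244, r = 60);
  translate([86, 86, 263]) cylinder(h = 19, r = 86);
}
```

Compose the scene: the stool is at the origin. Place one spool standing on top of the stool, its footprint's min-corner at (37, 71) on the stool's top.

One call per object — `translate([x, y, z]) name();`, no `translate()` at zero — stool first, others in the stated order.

stool();
translate([37, 71, 403]) spool();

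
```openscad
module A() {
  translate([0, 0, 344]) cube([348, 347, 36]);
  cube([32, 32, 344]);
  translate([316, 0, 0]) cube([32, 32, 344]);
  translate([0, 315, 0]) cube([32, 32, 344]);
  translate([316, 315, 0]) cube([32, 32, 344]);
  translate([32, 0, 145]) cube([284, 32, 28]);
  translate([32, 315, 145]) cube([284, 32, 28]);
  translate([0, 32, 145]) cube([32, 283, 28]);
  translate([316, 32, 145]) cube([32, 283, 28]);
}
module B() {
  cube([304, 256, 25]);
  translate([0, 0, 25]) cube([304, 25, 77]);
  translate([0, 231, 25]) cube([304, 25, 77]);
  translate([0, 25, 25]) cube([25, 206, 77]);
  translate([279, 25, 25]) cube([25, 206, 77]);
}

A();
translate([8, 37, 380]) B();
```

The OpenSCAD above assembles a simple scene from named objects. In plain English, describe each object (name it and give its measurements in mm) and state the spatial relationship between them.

A is a four-legged stool. The seat is a 348×347×36 mm slab whose top surface is at z = 380 mm; four square legs, each 32×32 mm in cross-section, run from the floor (z = 0) to the underside of the seat, each flush with a corner of the seat. Four stretchers, 32 mm wide and 28 mm tall, connect adjacent legs with their undersides at z = 145 mm, each running between the inner faces of the legs it joins and aligned with the legs' outer faces on the other axis.

B is an open storage box with external size 304×256×102 mm and wall thickness 25 mm (the base is also 25 mm thick). The base covers the whole footprint; the four walls stand on the base, with the y-facing walls full-width and the x-facing walls fitting between their inner faces.

The open box is on top of the stool.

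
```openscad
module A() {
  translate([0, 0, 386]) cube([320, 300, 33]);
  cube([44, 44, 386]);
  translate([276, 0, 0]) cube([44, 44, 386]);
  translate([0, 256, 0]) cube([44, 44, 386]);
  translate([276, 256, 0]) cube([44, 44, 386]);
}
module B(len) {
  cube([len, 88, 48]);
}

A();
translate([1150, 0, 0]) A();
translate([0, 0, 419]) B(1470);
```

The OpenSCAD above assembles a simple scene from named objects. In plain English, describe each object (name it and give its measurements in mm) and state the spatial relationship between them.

A is a simple wooden stool: a rectangular seat 320 mm (x) by 300 mm (y), 33 mm thick, top face at z = 419 mm, on four square legs, each 44×44 mm in cross-section. The legs rest on z = 0, each flush with a corner of the seat.

B is a rectangular beam 1470 mm long (x), 88 mm deep (y), 48 mm thick (z).

The beam spans the tops of two stools placed 830 mm apart, resting at z = 419 mm.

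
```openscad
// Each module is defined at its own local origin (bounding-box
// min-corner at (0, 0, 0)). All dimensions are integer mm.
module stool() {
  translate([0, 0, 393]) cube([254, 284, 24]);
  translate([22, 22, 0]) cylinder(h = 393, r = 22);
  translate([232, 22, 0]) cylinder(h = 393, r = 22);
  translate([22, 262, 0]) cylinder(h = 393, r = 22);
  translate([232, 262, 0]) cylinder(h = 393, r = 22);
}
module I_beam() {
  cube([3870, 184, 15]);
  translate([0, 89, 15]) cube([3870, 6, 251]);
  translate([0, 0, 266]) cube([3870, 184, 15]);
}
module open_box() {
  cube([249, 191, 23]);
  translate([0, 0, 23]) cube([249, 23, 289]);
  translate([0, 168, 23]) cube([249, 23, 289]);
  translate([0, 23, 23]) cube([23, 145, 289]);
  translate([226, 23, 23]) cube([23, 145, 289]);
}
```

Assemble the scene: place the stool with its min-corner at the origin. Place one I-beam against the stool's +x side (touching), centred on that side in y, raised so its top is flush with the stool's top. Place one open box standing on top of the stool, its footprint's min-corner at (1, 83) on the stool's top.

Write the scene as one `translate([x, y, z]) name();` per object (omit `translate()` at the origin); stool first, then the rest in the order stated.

stool();
translate([254, 50, 136]) I_beam();
translate([1, 83, 417]) open_box();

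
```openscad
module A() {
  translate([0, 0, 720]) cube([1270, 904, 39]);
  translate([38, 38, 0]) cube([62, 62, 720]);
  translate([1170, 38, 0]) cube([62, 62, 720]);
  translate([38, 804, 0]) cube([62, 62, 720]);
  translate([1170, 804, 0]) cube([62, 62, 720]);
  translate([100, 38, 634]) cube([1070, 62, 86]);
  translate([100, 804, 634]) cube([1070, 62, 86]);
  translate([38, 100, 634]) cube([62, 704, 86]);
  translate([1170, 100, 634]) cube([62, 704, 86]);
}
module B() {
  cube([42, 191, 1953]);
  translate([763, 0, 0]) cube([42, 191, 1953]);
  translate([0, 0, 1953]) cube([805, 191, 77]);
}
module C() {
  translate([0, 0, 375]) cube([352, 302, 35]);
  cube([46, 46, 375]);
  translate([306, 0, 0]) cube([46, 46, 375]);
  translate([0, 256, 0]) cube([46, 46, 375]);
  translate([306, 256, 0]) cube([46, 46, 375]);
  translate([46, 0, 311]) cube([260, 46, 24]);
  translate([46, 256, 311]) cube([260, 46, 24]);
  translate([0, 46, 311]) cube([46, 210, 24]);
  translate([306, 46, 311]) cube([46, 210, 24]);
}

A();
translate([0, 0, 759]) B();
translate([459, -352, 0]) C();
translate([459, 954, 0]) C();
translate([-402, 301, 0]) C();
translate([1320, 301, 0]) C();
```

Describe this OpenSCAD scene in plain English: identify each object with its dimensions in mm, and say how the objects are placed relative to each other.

A is a table with a 1270×904 mm rectangular top, 39 mm thick, top surface at z = 759 mm, supported by four 62×62 mm square legs, each inset 38 mm from the nearest pair of top edges, running from the floor. Four apron rails, 62 mm thick and 86 mm tall, run between adjacent legs with their top edges flush with the underside of the top and their outer faces flush with the legs' outer faces.

B is a rectangular door frame: two vertical jambs of 42×191 mm section, 1953 mm tall, with a clear opening 721 mm wide between their inner faces. A header 77 mm tall and 191 mm deep lies on top of the jambs and spans the full outside width.

C is a four-legged stool. The seat is a 352×302×35 mm slab whose top surface is at z = 410 mm; four square legs, each 46×46 mm in cross-section, run from the floor (z = 0) to the underside of the seat, each flush with a corner of the seat. Four stretchers, 46 mm wide and 24 mm tall, connect adjacent legs with their undersides at z = 311 mm, each running between the inner faces of the legs it joins and aligned with the legs' outer faces on the other axis.

The door frame is on top of the table. Four stools sit around the table at the −y, +y, −x, +x sides.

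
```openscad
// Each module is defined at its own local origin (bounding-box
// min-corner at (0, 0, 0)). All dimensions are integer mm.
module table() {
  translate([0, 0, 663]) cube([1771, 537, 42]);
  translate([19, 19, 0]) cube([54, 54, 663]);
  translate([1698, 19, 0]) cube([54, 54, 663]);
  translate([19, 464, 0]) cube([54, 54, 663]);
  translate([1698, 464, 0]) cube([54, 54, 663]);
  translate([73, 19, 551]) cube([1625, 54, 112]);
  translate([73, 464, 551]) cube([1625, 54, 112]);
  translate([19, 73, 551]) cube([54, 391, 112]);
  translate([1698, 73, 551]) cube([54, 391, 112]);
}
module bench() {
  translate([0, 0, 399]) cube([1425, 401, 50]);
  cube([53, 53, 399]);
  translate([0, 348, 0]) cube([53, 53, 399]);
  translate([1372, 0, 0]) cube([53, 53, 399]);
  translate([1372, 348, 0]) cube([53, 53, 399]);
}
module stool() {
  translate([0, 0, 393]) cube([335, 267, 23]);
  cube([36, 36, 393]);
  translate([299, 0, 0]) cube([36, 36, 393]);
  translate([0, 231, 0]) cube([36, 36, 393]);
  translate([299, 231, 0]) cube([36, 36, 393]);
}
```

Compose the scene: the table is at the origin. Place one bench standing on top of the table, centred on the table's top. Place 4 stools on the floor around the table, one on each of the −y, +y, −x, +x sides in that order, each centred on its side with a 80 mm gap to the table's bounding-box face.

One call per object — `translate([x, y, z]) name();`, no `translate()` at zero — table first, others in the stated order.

table();
translate([173, 68, 705]) bench();
translate([718, -347, 0]) stool();
translate([718, 617, 0]) stool();
translate([-415, 135, 0]) stool();
translate([1851, 135, 0]) stool();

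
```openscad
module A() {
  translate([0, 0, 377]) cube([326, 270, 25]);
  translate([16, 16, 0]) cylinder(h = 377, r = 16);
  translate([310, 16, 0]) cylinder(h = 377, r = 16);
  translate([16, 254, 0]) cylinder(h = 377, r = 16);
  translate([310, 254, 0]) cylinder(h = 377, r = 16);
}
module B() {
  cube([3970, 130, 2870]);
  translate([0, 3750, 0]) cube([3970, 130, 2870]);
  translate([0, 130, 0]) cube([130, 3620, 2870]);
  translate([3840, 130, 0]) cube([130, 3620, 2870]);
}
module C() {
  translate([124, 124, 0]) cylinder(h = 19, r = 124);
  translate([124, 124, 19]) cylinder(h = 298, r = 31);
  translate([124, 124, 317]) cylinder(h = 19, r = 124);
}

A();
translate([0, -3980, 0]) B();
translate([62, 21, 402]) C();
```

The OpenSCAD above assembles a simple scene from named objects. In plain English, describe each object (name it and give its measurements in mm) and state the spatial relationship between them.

A is a four-legged stool. The seat is a 326×270×25 mm slab whose top surface is at z = 402 mm; four round legs, each 32 mm in diameter, run from the floor (z = 0) to the underside of the seat, each leg's axis is inset half a diameter from the nearest pair of seat edges (so the leg's bounding box is flush with the corner).

B is the wall frame of a small rectangular building: four walls, each 2870 mm tall and 130 mm thick, enclosing a footprint 3970 mm (x) by 3880 mm (y) outside-to-outside, with no floor or roof. The front and back walls (the −y and +y sides) span the full width; the two side walls fit between them.

C is a spool: two coaxial disc flanges of radius 124 mm and thickness 19 mm, joined by a core cylinder of radius 31 mm and height 298 mm. The lower flange rests on z = 0 and the three cylinders share a vertical axis.

The house frame is on the floor beside the stool on its −y side. The spool is on top of the stool.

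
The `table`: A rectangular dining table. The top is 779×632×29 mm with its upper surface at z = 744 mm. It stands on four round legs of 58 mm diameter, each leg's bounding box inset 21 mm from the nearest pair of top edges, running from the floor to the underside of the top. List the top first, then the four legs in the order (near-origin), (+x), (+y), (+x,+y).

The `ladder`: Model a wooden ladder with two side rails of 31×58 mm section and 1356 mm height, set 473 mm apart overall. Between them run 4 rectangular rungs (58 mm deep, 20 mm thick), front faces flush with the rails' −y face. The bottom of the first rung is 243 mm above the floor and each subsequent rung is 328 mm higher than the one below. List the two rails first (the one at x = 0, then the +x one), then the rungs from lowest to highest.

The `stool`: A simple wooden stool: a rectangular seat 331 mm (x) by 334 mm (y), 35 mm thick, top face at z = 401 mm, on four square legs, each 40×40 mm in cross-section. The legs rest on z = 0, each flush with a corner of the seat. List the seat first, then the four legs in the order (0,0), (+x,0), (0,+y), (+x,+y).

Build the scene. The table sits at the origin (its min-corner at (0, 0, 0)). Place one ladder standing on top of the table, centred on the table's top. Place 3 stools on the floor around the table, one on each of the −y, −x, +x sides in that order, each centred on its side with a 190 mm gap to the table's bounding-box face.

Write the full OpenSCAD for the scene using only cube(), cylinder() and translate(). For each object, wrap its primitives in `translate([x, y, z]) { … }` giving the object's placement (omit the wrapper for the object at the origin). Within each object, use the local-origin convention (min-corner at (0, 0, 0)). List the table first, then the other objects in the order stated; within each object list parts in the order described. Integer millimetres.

translate([0, 0, 715]) cube([779, 632, 29]);
translate([50, 50, 0]) cylinder(h = 715, r = 29);
translate([729, 50, 0]) cylinder(h = 715, r = 29);
translate([50, 582, 0]) cylinder(h = 715, r = 29);
translate([729, 582, 0]) cylinder(h = 715, r = 29);
translate([153, 287, 744]) {
  cube([31, 58, 1356]);
  translate([442, 0, 0]) cube([31, 58, 1356]);
  translate([31, 0, 243]) cube([411, 58, 20]);
  translate([31, 0, 571]) cube([411, 58, 20]);
  translate([31, 0, 899]) cube([411, 58, 20]);
  translate([31, 0, 1227]) cube([411, 58, 20]);
}
translate([224, -524, 0]) {
  translate([0, 0, 366]) cube([331, 334, 35]);
  cube([40, 40, 366]);
  translate([291, 0, 0]) cube([40, 40, 366]);
  translate([0, 294, 0]) cube([40, 40, 366]);
  translate([291, 294, 0]) cube([40, 40, 366]);
}
translate([-521, 149, 0]) {
  translate([0, 0, 366]) cube([331, 334, 35]);
  cube([40, 40, 366]);
  translate([291, 0, 0]) cube([40, 40, 366]);
  translate([0, 294, 0]) cube([40, 40, 366]);
  translate([291, 294, 0]) cube([40, 40, 366]);
}
translate([969, 149, 0]) {
  translate([0, 0, 366]) cube([331, 334, 35]);
  cube([40, 40, 366]);
  translate([291, 0, 0]) cube([40, 40, 366]);
  translate([0, 294, 0]) cube([40, 40, 366]);
  translate([291, 294, 0]) cube([40, 40, 366]);
}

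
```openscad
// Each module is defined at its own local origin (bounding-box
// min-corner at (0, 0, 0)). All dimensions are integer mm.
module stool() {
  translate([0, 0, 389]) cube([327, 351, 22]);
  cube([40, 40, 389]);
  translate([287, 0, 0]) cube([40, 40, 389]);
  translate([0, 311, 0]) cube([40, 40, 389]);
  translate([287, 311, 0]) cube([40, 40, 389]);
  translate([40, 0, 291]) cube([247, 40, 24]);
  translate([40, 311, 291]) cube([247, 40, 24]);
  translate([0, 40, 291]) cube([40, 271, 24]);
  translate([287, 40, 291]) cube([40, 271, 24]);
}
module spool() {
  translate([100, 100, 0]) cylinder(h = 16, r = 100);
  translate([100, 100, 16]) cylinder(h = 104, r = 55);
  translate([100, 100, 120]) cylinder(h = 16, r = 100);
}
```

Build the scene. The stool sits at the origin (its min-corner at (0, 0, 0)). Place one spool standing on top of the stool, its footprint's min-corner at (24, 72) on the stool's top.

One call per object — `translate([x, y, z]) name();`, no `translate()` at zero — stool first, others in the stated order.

stool();
translate([24, 72, 411]) spool();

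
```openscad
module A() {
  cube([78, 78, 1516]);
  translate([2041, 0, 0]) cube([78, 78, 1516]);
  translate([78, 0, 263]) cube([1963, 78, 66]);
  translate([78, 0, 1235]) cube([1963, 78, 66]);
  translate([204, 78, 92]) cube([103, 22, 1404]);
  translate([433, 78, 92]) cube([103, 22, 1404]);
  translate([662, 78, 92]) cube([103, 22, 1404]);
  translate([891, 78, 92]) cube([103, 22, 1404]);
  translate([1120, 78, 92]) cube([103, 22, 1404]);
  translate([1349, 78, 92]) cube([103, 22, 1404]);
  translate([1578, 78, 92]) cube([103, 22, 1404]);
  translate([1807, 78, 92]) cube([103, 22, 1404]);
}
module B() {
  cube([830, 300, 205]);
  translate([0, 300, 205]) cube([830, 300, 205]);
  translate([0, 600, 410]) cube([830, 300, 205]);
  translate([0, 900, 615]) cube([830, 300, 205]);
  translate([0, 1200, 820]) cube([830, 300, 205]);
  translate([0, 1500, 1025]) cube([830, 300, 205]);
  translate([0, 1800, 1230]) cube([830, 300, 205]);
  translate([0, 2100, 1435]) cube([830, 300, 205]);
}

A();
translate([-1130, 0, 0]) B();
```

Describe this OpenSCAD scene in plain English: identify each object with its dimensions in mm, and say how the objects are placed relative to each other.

A is a fence section. Two 78×78 mm posts, 1516 mm tall, stand on the floor with a clear span of 1963 mm between their inner faces. Two horizontal rails of 78×66 mm section span the gap between the posts with their undersides at z = 263 mm and z = 1235 mm, flush with the posts' −y face. 8 pickets, each 103 mm wide, 22 mm thick and 1404 mm tall, are fixed to the +y face of the rails with their bottoms at z = 92 mm, evenly spaced across the span with equal gaps (rounded down to the nearest mm) at the −x end and between each pair — any rounding remainder accumulates at the +x end.

B is a run of 8 identical solid stair steps. Each tread is 830×300 mm and each step block is 205 mm high. Step 1 rests on the floor; step k is offset from step 1 by (k−1)×300 mm in y and (k−1)×205 mm in z.

The staircase is on the floor beside the fence section on its −x side.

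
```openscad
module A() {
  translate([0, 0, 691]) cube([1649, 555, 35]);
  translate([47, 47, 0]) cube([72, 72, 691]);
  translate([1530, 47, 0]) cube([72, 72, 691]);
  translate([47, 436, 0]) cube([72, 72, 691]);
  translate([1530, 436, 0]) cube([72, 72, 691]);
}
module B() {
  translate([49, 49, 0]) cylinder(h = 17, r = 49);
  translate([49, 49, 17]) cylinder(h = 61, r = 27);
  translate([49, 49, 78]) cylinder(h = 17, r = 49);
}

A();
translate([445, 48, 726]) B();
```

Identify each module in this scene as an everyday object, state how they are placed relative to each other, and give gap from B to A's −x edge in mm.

The spool's min-x is at 445; the table's min-x is 0; gap = 445 mm.

A is a table. B is a spool. The spool is on top of the table. The gap from the spool to the table's −x edge is 445 mm.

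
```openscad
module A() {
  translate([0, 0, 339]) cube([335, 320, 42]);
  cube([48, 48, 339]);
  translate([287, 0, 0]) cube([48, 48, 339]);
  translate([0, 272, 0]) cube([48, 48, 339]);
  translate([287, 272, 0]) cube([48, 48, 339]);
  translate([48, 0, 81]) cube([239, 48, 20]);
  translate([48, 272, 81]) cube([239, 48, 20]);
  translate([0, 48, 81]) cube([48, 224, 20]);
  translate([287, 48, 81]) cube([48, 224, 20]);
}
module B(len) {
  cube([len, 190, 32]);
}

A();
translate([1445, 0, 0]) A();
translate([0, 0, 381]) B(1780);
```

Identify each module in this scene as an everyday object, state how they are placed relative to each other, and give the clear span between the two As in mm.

A is a stool. B is a beam. A beam spans the tops of two stools. The clear span between the two stools is 1110 mm.

Second stool starts at x = 1445; first ends at x = 335; clear span = 1445 − 335 = 1110 mm.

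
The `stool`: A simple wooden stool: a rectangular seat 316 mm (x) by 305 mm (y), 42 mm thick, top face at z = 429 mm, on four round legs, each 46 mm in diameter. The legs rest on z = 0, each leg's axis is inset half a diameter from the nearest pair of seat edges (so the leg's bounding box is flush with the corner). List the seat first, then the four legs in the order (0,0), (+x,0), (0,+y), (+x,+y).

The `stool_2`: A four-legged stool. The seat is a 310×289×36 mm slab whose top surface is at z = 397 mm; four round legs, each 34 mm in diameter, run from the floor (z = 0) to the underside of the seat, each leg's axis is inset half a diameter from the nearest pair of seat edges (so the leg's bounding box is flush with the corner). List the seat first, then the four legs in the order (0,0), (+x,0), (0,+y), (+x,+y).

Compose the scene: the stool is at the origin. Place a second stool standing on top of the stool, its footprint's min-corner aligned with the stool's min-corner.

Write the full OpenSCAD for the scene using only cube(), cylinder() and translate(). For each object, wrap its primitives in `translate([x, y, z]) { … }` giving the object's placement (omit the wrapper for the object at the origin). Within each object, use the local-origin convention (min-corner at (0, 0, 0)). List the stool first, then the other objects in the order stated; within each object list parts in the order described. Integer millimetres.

translate([0, 0, 387]) cube([316, 305, 42]);
translate([23, 23, 0]) cylinder(h = 387, r = 23);
translate([293, 23, 0]) cylinder(h = 387, r = 23);
translate([23, 282, 0]) cylinder(h = 387, r = 23);
translate([293, 282, 0]) cylinder(h = 387, r = 23);
translate([0, 0, 429]) {
  translate([0, 0, 361]) cube([310, 289, 36]);
  translate([17, 17, 0]) cylinder(h = 361, r = 17);
  translate([293, 17, 0]) cylinder(h = 361, r = 17);
  translate([17, 272, 0]) cylinder(h = 361, r = 17);
  translate([293, 272, 0]) cylinder(h = 361, r = 17);
}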